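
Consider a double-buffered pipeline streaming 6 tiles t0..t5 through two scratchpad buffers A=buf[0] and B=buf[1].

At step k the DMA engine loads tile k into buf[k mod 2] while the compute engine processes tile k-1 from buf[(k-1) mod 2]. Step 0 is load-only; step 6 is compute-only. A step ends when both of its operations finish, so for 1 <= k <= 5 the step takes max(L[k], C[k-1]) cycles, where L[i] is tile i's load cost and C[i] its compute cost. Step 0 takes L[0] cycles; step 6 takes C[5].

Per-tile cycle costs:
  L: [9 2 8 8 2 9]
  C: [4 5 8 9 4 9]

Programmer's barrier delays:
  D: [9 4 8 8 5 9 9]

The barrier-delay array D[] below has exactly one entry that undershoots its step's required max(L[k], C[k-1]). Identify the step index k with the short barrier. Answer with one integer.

step 0: need L[0]=9 = 9; D[0]=9 ok
step 1: need max(L[1]=2,C[0]=4) = 4; D[1]=4 ok
step 2: need max(L[2]=8,C[1]=5) = 8; D[2]=8 ok
step 3: need max(L[3]=8,C[2]=8) = 8; D[3]=8 ok
step 4: need max(L[4]=2,C[3]=9) = 9; D[4]=5 SHORT
step 5: need max(L[5]=9,C[4]=4) = 9; D[5]=9 ok
step 6: need C[5]=9 = 9; D[6]=9 ok

hazard at step 4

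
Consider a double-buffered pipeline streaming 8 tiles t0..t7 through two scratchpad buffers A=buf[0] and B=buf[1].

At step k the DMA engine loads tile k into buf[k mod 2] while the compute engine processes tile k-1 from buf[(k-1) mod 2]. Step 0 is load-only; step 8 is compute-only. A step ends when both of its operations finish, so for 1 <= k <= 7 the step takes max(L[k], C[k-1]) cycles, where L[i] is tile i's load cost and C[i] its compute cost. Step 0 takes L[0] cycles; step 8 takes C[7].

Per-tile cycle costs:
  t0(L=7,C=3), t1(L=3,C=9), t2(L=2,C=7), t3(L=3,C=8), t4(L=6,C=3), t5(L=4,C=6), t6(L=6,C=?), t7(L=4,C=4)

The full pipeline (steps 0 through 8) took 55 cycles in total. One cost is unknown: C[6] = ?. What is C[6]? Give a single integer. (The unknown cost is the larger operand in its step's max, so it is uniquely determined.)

step 0 = dur = L[0]=7 = 7
step 1 = dur = max(L[1]=3, C[0]=3) = 3
step 2 = dur = max(L[2]=2, C[1]=9) = 9
step 3 = dur = max(L[3]=3, C[2]=7) = 7
step 4 = dur = max(L[4]=6, C[3]=8) = 8
step 5 = dur = max(L[5]=4, C[4]=3) = 4
step 6 = dur = max(L[6]=6, C[5]=6) = 6
step 7 = dur = max(L[7]=4, C[6]=?) = C[6]  (unknown; binding)
step 8 = dur = C[7]=4 = 4
sum of known step durations = 48
dur[7] = total - known = 55 - 48 = 7
C[6] is the binding max in step 7, so C[6] = dur[7] = 7

C[6] = 7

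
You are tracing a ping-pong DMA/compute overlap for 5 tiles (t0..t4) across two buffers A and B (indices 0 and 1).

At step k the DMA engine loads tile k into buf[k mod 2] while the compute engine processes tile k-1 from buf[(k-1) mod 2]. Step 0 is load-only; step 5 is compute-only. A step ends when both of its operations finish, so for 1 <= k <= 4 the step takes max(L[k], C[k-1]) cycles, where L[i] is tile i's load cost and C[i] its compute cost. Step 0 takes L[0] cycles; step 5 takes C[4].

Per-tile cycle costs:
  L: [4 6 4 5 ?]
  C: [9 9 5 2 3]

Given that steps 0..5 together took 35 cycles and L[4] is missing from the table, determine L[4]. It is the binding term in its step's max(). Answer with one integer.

step 0: dur = L[0]=4 = 4
step 1: dur = max(L[1]=6, C[0]=9) = 9
step 2: dur = max(L[2]=4, C[1]=9) = 9
step 3: dur = max(L[3]=5, C[2]=5) = 5
step 4: dur = max(L[4]=?, C[3]=2) = L[4]  (unknown; binding)
step 5: dur = C[4]=3 = 3
sum of known step durations = 30
dur[4] = total - known = 35 - 30 = 5
L[4] is the binding max in step 4, so L[4] = dur[4] = 5

L[4] = 5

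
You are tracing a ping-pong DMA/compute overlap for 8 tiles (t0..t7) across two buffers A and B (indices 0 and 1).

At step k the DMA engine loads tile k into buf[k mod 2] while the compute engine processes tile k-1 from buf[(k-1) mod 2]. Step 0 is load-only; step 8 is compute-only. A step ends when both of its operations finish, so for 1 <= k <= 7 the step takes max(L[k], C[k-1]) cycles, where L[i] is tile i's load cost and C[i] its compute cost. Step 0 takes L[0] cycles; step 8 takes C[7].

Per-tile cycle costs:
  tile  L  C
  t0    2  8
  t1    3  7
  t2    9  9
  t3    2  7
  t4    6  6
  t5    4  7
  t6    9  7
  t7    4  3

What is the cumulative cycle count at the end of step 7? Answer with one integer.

k=0 load=t0/2c comp=- wait=2 total=2
k=1 load=t1/3c comp=t0/8c wait=8 total=10
k=2 load=t2/9c comp=t1/7c wait=9 total=19
k=3 load=t3/2c comp=t2/9c wait=9 total=28
k=4 load=t4/6c comp=t3/7c wait=7 total=35
k=5 load=t5/4c comp=t4/6c wait=6 total=41
k=6 load=t6/9c comp=t5/7c wait=9 total=50
k=7 load=t7/4c comp=t6/7c wait=7 total=57
k=8 load=- comp=t7/3c wait=3 total=60

end_cycle[7] = 57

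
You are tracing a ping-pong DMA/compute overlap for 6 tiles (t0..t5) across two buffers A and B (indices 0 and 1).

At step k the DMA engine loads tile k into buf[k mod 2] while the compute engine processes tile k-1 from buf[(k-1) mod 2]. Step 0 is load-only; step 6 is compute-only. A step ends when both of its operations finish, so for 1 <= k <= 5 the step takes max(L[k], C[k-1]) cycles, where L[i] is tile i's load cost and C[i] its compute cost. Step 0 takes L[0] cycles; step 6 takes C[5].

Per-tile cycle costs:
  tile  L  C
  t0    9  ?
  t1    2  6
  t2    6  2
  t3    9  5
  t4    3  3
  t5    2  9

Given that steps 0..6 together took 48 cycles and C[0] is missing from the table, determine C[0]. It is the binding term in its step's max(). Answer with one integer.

C[0] = 7

step 0 | dur = L[0]=9 = 9
step 1 | dur = max(L[1]=2, C[0]=?) = C[0]  (unknown; binding)
step 2 | dur = max(L[2]=6, C[1]=6) = 6
step 3 | dur = max(L[3]=9, C[2]=2) = 9
step 4 | dur = max(L[4]=3, C[3]=5) = 5
step 5 | dur = max(L[5]=2, C[4]=3) = 3
step 6 | dur = C[5]=9 = 9
sum of known step durations = 41
dur[1] = total - known = 48 - 41 = 7
C[0] is the binding max in step 1, so C[0] = dur[1] = 7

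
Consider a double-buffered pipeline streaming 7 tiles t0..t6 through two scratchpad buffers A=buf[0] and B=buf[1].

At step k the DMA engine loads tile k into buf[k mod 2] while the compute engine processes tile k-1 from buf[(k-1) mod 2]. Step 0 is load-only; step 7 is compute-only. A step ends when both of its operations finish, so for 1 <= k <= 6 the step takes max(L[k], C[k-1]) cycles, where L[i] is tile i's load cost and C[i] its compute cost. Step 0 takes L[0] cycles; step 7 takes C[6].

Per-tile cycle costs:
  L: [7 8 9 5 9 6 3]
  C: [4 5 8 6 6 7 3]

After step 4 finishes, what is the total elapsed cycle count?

[0] DMA t0→A (7c) ∥ CU idle ⇒ 7c, clock 7
[1] DMA t1→B (8c) ∥ CU A:t0 (4c) ⇒ 8c, clock 15
[2] DMA t2→A (9c) ∥ CU B:t1 (5c) ⇒ 9c, clock 24
[3] DMA t3→B (5c) ∥ CU A:t2 (8c) ⇒ 8c, clock 32
[4] DMA t4→A (9c) ∥ CU B:t3 (6c) ⇒ 9c, clock 41
[5] DMA t5→B (6c) ∥ CU A:t4 (6c) ⇒ 6c, clock 47
[6] DMA t6→A (3c) ∥ CU B:t5 (7c) ⇒ 7c, clock 54
[7] DMA idle ∥ CU A:t6 (3c) ⇒ 3c, clock 57

end_cycle[4] = 41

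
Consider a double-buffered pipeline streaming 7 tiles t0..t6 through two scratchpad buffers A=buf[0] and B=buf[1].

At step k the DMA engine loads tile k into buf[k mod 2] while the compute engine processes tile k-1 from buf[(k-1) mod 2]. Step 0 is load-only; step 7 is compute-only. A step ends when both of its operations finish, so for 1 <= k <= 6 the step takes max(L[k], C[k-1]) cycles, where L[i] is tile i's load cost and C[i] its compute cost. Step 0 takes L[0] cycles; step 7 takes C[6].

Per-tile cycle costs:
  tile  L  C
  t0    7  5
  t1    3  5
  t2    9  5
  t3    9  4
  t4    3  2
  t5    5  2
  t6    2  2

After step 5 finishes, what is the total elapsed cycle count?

  0. 7=7c; end=7; A:t0 B:-
  1. max(3,5)=5c; end=12; A:t0 B:t1
  2. max(9,5)=9c; end=21; A:t2 B:t1
  3. max(9,5)=9c; end=30; A:t2 B:t3
  4. max(3,4)=4c; end=34; A:t4 B:t3
  5. max(5,2)=5c; end=39; A:t4 B:t5
  6. max(2,2)=2c; end=41; A:t6 B:t5
  7. 2=2c; end=43; A:t6 B:t5

end_cycle[5] = 39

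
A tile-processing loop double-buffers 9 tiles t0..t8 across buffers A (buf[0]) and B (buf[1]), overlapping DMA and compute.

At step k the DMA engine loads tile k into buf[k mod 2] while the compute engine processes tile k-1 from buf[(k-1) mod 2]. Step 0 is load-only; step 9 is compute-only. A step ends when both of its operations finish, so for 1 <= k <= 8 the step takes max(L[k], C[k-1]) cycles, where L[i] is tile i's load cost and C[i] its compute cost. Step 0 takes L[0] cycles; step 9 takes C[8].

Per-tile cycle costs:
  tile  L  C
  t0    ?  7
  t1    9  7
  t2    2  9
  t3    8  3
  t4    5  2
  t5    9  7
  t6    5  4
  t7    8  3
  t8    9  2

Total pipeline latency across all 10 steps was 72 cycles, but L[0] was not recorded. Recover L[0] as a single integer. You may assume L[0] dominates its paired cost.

step 0 = dur = L[0]=? = L[0]  (unknown; binding)
step 1 = dur = max(L[1]=9, C[0]=7) = 9
step 2 = dur = max(L[2]=2, C[1]=7) = 7
step 3 = dur = max(L[3]=8, C[2]=9) = 9
step 4 = dur = max(L[4]=5, C[3]=3) = 5
step 5 = dur = max(L[5]=9, C[4]=2) = 9
step 6 = dur = max(L[6]=5, C[5]=7) = 7
step 7 = dur = max(L[7]=8, C[6]=4) = 8
step 8 = dur = max(L[8]=9, C[7]=3) = 9
step 9 = dur = C[8]=2 = 2
sum of known step durations = 65
dur[0] = total - known = 72 - 65 = 7
L[0] is the binding max in step 0, so L[0] = dur[0] = 7

L[0] = 7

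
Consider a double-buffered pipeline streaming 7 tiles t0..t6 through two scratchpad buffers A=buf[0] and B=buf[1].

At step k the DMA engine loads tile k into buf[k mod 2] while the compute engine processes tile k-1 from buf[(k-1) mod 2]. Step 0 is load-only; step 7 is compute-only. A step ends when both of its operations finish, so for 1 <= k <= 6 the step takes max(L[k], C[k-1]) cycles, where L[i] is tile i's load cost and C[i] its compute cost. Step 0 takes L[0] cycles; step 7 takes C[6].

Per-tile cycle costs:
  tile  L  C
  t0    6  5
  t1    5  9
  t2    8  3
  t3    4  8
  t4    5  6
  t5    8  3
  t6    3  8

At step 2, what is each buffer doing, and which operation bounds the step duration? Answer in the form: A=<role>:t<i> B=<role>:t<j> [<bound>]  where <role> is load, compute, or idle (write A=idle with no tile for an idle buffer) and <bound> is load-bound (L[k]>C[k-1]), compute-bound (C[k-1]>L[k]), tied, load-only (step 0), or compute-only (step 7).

step 2: A=load:t2 B=compute:t1 [compute-bound]

k=0 load=t0/6c comp=- wait=6 total=6
k=1 load=t1/5c comp=t0/5c wait=5 total=11
k=2 load=t2/8c comp=t1/9c wait=9 total=20
k=3 load=t3/4c comp=t2/3c wait=4 total=24
k=4 load=t4/5c comp=t3/8c wait=8 total=32
k=5 load=t5/8c comp=t4/6c wait=8 total=40
k=6 load=t6/3c comp=t5/3c wait=3 total=43
k=7 load=- comp=t6/8c wait=8 total=51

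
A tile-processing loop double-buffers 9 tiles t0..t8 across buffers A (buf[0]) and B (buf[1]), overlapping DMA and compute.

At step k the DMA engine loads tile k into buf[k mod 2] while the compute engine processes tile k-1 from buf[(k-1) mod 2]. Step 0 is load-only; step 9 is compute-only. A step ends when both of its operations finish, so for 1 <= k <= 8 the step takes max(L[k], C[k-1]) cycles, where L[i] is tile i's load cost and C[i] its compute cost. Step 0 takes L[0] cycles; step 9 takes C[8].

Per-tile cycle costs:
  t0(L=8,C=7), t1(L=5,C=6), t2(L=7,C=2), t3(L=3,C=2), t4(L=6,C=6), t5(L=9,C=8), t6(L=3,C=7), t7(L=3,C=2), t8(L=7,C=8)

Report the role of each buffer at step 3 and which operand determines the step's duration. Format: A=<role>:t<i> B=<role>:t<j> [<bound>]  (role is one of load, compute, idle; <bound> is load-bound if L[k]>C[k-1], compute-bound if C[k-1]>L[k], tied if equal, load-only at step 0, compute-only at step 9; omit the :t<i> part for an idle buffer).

step 3: A=compute:t2 B=load:t3 [load-bound]

step 0: L[0]=8 → dur=8, Σ=8 | A=load:t0 B=idle [load-only]
step 1: L[1]=5 C[0]=7 → dur=7, Σ=15 | A=compute:t0 B=load:t1 [compute-bound]
step 2: L[2]=7 C[1]=6 → dur=7, Σ=22 | A=load:t2 B=compute:t1 [load-bound]
step 3: L[3]=3 C[2]=2 → dur=3, Σ=25 | A=compute:t2 B=load:t3 [load-bound]
step 4: L[4]=6 C[3]=2 → dur=6, Σ=31 | A=load:t4 B=compute:t3 [load-bound]
step 5: L[5]=9 C[4]=6 → dur=9, Σ=40 | A=compute:t4 B=load:t5 [load-bound]
step 6: L[6]=3 C[5]=8 → dur=8, Σ=48 | A=load:t6 B=compute:t5 [compute-bound]
step 7: L[7]=3 C[6]=7 → dur=7, Σ=55 | A=compute:t6 B=load:t7 [compute-bound]
step 8: L[8]=7 C[7]=2 → dur=7, Σ=62 | A=load:t8 B=compute:t7 [load-bound]
step 9: C[8]=8 → dur=8, Σ=70 | A=compute:t8 B=idle [compute-only]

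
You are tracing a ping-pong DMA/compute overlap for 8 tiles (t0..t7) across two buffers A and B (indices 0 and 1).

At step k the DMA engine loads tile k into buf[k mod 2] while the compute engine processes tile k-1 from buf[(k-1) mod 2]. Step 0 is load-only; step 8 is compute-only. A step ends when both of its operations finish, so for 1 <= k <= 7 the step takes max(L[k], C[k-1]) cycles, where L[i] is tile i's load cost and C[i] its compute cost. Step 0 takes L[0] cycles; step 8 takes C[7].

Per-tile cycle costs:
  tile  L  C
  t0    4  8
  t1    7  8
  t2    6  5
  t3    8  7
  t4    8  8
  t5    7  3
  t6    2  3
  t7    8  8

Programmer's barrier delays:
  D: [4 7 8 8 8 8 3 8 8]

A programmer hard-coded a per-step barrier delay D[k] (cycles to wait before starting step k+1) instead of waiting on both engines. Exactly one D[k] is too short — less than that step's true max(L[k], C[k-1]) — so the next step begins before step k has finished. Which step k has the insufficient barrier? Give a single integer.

hazard at step 1

[0] required=L[0]=4=4 vs D=4 ok
[1] required=max(L[1]=7,C[0]=8)=8 vs D=7 SHORT
[2] required=max(L[2]=6,C[1]=8)=8 vs D=8 ok
[3] required=max(L[3]=8,C[2]=5)=8 vs D=8 ok
[4] required=max(L[4]=8,C[3]=7)=8 vs D=8 ok
[5] required=max(L[5]=7,C[4]=8)=8 vs D=8 ok
[6] required=max(L[6]=2,C[5]=3)=3 vs D=3 ok
[7] required=max(L[7]=8,C[6]=3)=8 vs D=8 ok
[8] required=C[7]=8=8 vs D=8 ok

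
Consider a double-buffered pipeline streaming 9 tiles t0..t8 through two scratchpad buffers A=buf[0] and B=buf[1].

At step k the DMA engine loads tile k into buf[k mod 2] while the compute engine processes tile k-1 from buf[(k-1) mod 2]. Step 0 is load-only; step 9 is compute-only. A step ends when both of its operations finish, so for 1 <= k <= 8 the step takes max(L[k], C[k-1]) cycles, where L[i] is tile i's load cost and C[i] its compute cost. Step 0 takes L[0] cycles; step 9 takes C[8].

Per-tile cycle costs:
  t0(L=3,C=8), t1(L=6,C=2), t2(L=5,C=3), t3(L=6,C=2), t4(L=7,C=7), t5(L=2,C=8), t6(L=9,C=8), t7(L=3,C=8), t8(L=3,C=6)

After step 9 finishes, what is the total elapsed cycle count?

[0] DMA t0→A (3c) ∥ CU idle ⇒ 3c, clock 3
[1] DMA t1→B (6c) ∥ CU A:t0 (8c) ⇒ 8c, clock 11
[2] DMA t2→A (5c) ∥ CU B:t1 (2c) ⇒ 5c, clock 16
[3] DMA t3→B (6c) ∥ CU A:t2 (3c) ⇒ 6c, clock 22
[4] DMA t4→A (7c) ∥ CU B:t3 (2c) ⇒ 7c, clock 29
[5] DMA t5→B (2c) ∥ CU A:t4 (7c) ⇒ 7c, clock 36
[6] DMA t6→A (9c) ∥ CU B:t5 (8c) ⇒ 9c, clock 45
[7] DMA t7→B (3c) ∥ CU A:t6 (8c) ⇒ 8c, clock 53
[8] DMA t8→A (3c) ∥ CU B:t7 (8c) ⇒ 8c, clock 61
[9] DMA idle ∥ CU A:t8 (6c) ⇒ 6c, clock 67

end_cycle[9] = 67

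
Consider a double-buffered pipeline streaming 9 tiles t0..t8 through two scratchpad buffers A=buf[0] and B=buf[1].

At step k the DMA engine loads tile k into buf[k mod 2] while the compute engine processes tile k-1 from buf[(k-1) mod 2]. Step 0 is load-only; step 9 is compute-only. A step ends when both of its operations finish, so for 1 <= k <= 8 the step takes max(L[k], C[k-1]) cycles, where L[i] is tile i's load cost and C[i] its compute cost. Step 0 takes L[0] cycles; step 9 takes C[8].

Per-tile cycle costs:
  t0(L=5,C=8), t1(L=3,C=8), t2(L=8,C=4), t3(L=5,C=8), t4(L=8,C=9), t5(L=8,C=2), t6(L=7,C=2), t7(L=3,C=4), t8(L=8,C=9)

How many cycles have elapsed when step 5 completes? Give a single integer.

end_cycle[5] = 43

[0] DMA t0→A (5c) ∥ CU idle ⇒ 5c, clock 5
[1] DMA t1→B (3c) ∥ CU A:t0 (8c) ⇒ 8c, clock 13
[2] DMA t2→A (8c) ∥ CU B:t1 (8c) ⇒ 8c, clock 21
[3] DMA t3→B (5c) ∥ CU A:t2 (4c) ⇒ 5c, clock 26
[4] DMA t4→A (8c) ∥ CU B:t3 (8c) ⇒ 8c, clock 34
[5] DMA t5→B (8c) ∥ CU A:t4 (9c) ⇒ 9c, clock 43
[6] DMA t6→A (7c) ∥ CU B:t5 (2c) ⇒ 7c, clock 50
[7] DMA t7→B (3c) ∥ CU A:t6 (2c) ⇒ 3c, clock 53
[8] DMA t8→A (8c) ∥ CU B:t7 (4c) ⇒ 8c, clock 61
[9] DMA idle ∥ CU A:t8 (9c) ⇒ 9c, clock 70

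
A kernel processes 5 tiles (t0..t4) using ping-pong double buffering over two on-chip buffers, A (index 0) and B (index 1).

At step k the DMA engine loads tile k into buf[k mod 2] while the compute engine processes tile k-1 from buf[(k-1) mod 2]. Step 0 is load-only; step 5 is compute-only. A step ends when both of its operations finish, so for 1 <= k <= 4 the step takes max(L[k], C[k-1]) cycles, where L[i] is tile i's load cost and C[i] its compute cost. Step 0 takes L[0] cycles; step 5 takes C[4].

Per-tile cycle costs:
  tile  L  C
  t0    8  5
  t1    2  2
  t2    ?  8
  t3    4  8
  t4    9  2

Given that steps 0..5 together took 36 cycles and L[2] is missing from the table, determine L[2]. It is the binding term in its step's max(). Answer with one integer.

step 0 → dur = L[0]=8 = 8
step 1 → dur = max(L[1]=2, C[0]=5) = 5
step 2 → dur = max(L[2]=?, C[1]=2) = L[2]  (unknown; binding)
step 3 → dur = max(L[3]=4, C[2]=8) = 8
step 4 → dur = max(L[4]=9, C[3]=8) = 9
step 5 → dur = C[4]=2 = 2
sum of known step durations = 32
dur[2] = total - known = 36 - 32 = 4
L[2] is the binding max in step 2, so L[2] = dur[2] = 4

L[2] = 4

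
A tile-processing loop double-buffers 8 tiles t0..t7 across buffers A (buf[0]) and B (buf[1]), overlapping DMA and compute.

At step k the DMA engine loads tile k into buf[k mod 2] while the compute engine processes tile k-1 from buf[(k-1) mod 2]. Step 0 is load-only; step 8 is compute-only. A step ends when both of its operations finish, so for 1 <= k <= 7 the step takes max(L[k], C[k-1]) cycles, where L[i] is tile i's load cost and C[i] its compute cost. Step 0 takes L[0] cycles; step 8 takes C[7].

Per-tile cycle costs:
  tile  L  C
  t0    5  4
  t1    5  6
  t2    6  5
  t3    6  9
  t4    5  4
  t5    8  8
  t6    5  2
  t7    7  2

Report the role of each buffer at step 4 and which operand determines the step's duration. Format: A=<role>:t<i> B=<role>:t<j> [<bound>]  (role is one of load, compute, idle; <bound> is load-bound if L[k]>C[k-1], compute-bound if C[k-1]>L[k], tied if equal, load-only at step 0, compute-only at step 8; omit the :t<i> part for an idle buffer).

k=0 load=t0/5c comp=- wait=5 total=5
k=1 load=t1/5c comp=t0/4c wait=5 total=10
k=2 load=t2/6c comp=t1/6c wait=6 total=16
k=3 load=t3/6c comp=t2/5c wait=6 total=22
k=4 load=t4/5c comp=t3/9c wait=9 total=31
k=5 load=t5/8c comp=t4/4c wait=8 total=39
k=6 load=t6/5c comp=t5/8c wait=8 total=47
k=7 load=t7/7c comp=t6/2c wait=7 total=54
k=8 load=- comp=t7/2c wait=2 total=56

step 4: A=load:t4 B=compute:t3 [compute-bound]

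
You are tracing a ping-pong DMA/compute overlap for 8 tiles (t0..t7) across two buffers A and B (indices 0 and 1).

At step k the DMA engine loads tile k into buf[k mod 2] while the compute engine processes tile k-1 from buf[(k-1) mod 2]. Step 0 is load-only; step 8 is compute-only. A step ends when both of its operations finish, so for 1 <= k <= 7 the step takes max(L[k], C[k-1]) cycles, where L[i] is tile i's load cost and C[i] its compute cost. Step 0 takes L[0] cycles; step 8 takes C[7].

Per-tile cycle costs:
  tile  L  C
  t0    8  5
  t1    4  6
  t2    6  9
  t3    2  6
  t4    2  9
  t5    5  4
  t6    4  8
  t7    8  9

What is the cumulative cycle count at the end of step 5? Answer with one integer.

  0. 8=8c; end=8; A:t0 B:-
  1. max(4,5)=5c; end=13; A:t0 B:t1
  2. max(6,6)=6c; end=19; A:t2 B:t1
  3. max(2,9)=9c; end=28; A:t2 B:t3
  4. max(2,6)=6c; end=34; A:t4 B:t3
  5. max(5,9)=9c; end=43; A:t4 B:t5
  6. max(4,4)=4c; end=47; A:t6 B:t5
  7. max(8,8)=8c; end=55; A:t6 B:t7
  8. 9=9c; end=64; A:t6 B:t7

end_cycle[5] = 43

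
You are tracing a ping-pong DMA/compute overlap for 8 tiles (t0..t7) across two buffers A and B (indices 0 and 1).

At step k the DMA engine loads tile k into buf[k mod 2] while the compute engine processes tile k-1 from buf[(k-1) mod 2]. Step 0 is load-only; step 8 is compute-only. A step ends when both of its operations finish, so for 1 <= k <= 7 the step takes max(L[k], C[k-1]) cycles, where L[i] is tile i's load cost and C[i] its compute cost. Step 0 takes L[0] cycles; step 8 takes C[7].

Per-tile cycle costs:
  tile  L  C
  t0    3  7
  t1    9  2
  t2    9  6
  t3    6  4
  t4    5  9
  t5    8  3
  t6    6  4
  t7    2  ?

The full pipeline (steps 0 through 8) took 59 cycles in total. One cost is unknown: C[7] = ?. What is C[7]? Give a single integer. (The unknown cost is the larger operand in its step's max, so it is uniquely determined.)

step 0 → dur = L[0]=3 = 3
step 1 → dur = max(L[1]=9, C[0]=7) = 9
step 2 → dur = max(L[2]=9, C[1]=2) = 9
step 3 → dur = max(L[3]=6, C[2]=6) = 6
step 4 → dur = max(L[4]=5, C[3]=4) = 5
step 5 → dur = max(L[5]=8, C[4]=9) = 9
step 6 → dur = max(L[6]=6, C[5]=3) = 6
step 7 → dur = max(L[7]=2, C[6]=4) = 4
step 8 → dur = C[7]=? = C[7]  (unknown; binding)
sum of known step durations = 51
dur[8] = total - known = 59 - 51 = 8
C[7] is the binding max in step 8, so C[7] = dur[8] = 8

C[7] = 8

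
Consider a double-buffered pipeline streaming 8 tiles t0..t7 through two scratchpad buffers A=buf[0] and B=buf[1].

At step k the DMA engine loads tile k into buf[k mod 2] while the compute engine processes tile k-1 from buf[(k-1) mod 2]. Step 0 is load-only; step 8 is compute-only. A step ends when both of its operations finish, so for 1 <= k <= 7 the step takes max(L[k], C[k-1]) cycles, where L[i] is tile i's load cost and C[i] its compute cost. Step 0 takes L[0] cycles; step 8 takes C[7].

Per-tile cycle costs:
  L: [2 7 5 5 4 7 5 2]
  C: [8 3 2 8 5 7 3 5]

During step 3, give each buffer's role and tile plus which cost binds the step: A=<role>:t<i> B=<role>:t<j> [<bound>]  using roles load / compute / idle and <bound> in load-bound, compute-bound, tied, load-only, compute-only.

  0. 2=2c; end=2; A:t0 B:-
  1. max(7,8)=8c; end=10; A:t0 B:t1
  2. max(5,3)=5c; end=15; A:t2 B:t1
  3. max(5,2)=5c; end=20; A:t2 B:t3
  4. max(4,8)=8c; end=28; A:t4 B:t3
  5. max(7,5)=7c; end=35; A:t4 B:t5
  6. max(5,7)=7c; end=42; A:t6 B:t5
  7. max(2,3)=3c; end=45; A:t6 B:t7
  8. 5=5c; end=50; A:t6 B:t7

step 3: A=compute:t2 B=load:t3 [load-bound]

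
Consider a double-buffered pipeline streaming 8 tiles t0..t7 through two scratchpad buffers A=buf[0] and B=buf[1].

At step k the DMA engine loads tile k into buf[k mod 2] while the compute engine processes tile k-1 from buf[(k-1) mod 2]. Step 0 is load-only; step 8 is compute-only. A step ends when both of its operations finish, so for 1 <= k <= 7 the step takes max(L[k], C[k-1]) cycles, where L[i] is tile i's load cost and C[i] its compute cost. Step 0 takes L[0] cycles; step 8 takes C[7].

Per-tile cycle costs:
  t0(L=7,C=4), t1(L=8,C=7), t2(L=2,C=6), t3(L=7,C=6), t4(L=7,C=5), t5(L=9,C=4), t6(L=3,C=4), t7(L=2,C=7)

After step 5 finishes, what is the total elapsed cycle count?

k=0 load=t0/7c comp=- wait=7 total=7
k=1 load=t1/8c comp=t0/4c wait=8 total=15
k=2 load=t2/2c comp=t1/7c wait=7 total=22
k=3 load=t3/7c comp=t2/6c wait=7 total=29
k=4 load=t4/7c comp=t3/6c wait=7 total=36
k=5 load=t5/9c comp=t4/5c wait=9 total=45
k=6 load=t6/3c comp=t5/4c wait=4 total=49
k=7 load=t7/2c comp=t6/4c wait=4 total=53
k=8 load=- comp=t7/7c wait=7 total=60

end_cycle[5] = 45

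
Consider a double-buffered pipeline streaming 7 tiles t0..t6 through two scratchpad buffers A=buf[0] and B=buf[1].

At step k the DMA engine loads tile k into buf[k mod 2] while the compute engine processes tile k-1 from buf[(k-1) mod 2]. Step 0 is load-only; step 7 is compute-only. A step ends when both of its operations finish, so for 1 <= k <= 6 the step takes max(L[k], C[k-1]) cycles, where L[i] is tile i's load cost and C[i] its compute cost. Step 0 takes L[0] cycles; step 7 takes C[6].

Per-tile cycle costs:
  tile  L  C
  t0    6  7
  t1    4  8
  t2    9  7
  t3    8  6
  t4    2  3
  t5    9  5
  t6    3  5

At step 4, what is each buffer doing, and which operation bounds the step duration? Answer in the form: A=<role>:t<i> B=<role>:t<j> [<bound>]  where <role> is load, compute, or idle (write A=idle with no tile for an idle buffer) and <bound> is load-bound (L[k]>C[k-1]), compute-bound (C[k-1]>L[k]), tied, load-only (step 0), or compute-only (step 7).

[0] DMA t0→A (6c) ∥ CU idle ⇒ 6c, clock 6
[1] DMA t1→B (4c) ∥ CU A:t0 (7c) ⇒ 7c, clock 13
[2] DMA t2→A (9c) ∥ CU B:t1 (8c) ⇒ 9c, clock 22
[3] DMA t3→B (8c) ∥ CU A:t2 (7c) ⇒ 8c, clock 30
[4] DMA t4→A (2c) ∥ CU B:t3 (6c) ⇒ 6c, clock 36
[5] DMA t5→B (9c) ∥ CU A:t4 (3c) ⇒ 9c, clock 45
[6] DMA t6→A (3c) ∥ CU B:t5 (5c) ⇒ 5c, clock 50
[7] DMA idle ∥ CU A:t6 (5c) ⇒ 5c, clock 55

step 4: A=load:t4 B=compute:t3 [compute-bound]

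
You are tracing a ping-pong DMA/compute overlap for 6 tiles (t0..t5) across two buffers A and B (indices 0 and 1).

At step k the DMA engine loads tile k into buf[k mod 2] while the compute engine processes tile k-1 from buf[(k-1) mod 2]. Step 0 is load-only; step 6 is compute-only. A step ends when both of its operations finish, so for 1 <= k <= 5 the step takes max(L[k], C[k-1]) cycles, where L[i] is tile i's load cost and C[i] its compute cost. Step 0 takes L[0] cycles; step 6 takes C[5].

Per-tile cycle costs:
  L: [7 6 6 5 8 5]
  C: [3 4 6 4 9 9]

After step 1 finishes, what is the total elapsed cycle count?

end_cycle[1] = 13

[0] DMA t0→A (7c) ∥ CU idle ⇒ 7c, clock 7
[1] DMA t1→B (6c) ∥ CU A:t0 (3c) ⇒ 6c, clock 13
[2] DMA t2→A (6c) ∥ CU B:t1 (4c) ⇒ 6c, clock 19
[3] DMA t3→B (5c) ∥ CU A:t2 (6c) ⇒ 6c, clock 25
[4] DMA t4→A (8c) ∥ CU B:t3 (4c) ⇒ 8c, clock 33
[5] DMA t5→B (5c) ∥ CU A:t4 (9c) ⇒ 9c, clock 42
[6] DMA idle ∥ CU B:t5 (9c) ⇒ 9c, clock 51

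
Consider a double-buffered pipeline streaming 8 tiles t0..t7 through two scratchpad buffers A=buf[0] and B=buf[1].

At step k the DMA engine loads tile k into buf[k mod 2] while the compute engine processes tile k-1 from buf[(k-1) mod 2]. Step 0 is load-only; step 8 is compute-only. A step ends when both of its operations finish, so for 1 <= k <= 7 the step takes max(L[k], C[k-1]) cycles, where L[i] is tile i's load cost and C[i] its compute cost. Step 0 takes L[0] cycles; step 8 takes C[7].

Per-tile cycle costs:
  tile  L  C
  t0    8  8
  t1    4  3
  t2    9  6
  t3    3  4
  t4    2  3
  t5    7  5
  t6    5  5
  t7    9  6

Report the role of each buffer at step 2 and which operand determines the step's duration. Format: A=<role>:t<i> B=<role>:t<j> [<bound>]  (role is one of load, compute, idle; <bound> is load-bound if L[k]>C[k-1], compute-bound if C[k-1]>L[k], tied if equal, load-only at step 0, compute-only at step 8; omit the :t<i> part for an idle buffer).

step 2: A=load:t2 B=compute:t1 [load-bound]

k=0 load=t0/8c comp=- wait=8 total=8
k=1 load=t1/4c comp=t0/8c wait=8 total=16
k=2 load=t2/9c comp=t1/3c wait=9 total=25
k=3 load=t3/3c comp=t2/6c wait=6 total=31
k=4 load=t4/2c comp=t3/4c wait=4 total=35
k=5 load=t5/7c comp=t4/3c wait=7 total=42
k=6 load=t6/5c comp=t5/5c wait=5 total=47
k=7 load=t7/9c comp=t6/5c wait=9 total=56
k=8 load=- comp=t7/6c wait=6 total=62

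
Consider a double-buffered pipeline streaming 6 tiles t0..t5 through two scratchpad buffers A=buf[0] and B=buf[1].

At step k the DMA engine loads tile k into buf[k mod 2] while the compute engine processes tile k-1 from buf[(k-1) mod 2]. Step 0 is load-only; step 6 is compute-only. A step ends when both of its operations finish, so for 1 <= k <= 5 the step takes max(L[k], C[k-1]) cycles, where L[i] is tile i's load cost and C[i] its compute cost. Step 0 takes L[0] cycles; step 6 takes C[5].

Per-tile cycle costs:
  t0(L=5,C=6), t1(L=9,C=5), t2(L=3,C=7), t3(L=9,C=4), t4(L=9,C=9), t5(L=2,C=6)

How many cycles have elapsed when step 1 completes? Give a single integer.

end_cycle[1] = 14

  0. 5=5c; end=5; A:t0 B:-
  1. max(9,6)=9c; end=14; A:t0 B:t1
  2. max(3,5)=5c; end=19; A:t2 B:t1
  3. max(9,7)=9c; end=28; A:t2 B:t3
  4. max(9,4)=9c; end=37; A:t4 B:t3
  5. max(2,9)=9c; end=46; A:t4 B:t5
  6. 6=6c; end=52; A:t4 B:t5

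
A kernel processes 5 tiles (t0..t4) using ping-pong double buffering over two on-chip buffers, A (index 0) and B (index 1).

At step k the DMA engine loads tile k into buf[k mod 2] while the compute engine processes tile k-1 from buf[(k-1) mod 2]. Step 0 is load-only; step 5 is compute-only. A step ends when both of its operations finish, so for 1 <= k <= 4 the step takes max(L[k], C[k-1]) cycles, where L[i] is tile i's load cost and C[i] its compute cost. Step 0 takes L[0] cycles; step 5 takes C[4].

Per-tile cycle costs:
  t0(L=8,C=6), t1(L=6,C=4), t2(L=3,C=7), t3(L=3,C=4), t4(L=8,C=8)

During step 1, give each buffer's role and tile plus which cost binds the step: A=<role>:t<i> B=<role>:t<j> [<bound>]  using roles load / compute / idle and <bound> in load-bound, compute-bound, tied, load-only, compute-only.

  0. 8=8c; end=8; A:t0 B:-
  1. max(6,6)=6c; end=14; A:t0 B:t1
  2. max(3,4)=4c; end=18; A:t2 B:t1
  3. max(3,7)=7c; end=25; A:t2 B:t3
  4. max(8,4)=8c; end=33; A:t4 B:t3
  5. 8=8c; end=41; A:t4 B:t3

step 1: A=compute:t0 B=load:t1 [tied]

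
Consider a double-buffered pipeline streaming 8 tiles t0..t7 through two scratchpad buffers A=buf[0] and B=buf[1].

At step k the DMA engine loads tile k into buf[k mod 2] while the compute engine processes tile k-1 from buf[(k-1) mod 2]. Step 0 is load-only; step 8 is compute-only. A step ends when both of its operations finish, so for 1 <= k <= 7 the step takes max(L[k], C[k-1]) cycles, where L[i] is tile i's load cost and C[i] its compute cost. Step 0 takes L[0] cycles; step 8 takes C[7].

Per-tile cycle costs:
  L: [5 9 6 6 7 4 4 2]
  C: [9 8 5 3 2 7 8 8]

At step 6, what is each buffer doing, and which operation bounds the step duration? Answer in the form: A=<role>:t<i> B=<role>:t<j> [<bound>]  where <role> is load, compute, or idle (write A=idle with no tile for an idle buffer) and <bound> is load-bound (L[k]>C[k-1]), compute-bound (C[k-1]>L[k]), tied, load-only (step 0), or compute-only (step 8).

step 6: A=load:t6 B=compute:t5 [compute-bound]

k=0 load=t0/5c comp=- wait=5 total=5
k=1 load=t1/9c comp=t0/9c wait=9 total=14
k=2 load=t2/6c comp=t1/8c wait=8 total=22
k=3 load=t3/6c comp=t2/5c wait=6 total=28
k=4 load=t4/7c comp=t3/3c wait=7 total=35
k=5 load=t5/4c comp=t4/2c wait=4 total=39
k=6 load=t6/4c comp=t5/7c wait=7 total=46
k=7 load=t7/2c comp=t6/8c wait=8 total=54
k=8 load=- comp=t7/8c wait=8 total=62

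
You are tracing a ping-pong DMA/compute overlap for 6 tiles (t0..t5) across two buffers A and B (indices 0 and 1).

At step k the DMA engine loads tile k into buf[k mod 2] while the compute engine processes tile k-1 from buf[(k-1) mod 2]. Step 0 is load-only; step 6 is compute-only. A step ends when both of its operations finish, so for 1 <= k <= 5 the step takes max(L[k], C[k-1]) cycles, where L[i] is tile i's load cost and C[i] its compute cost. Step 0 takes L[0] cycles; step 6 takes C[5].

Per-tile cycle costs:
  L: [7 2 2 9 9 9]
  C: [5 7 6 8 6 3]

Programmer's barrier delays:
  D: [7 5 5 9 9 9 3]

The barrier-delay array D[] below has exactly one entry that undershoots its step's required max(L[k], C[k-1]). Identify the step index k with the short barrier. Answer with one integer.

[0] required=L[0]=7=7 vs D=7 ok
[1] required=max(L[1]=2,C[0]=5)=5 vs D=5 ok
[2] required=max(L[2]=2,C[1]=7)=7 vs D=5 SHORT
[3] required=max(L[3]=9,C[2]=6)=9 vs D=9 ok
[4] required=max(L[4]=9,C[3]=8)=9 vs D=9 ok
[5] required=max(L[5]=9,C[4]=6)=9 vs D=9 ok
[6] required=C[5]=3=3 vs D=3 ok

hazard at step 2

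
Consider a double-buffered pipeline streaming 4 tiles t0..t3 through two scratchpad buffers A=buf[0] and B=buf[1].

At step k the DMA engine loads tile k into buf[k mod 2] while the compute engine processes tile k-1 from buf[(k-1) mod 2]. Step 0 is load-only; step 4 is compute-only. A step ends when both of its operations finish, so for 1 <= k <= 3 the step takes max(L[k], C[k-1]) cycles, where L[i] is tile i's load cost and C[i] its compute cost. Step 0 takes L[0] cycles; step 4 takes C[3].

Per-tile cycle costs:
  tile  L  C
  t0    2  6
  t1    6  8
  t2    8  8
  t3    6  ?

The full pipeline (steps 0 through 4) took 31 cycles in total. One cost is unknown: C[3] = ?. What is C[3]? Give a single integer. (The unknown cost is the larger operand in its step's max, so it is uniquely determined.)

step 0: dur = L[0]=2 = 2
step 1: dur = max(L[1]=6, C[0]=6) = 6
step 2: dur = max(L[2]=8, C[1]=8) = 8
step 3: dur = max(L[3]=6, C[2]=8) = 8
step 4: dur = C[3]=? = C[3]  (unknown; binding)
sum of known step durations = 24
dur[4] = total - known = 31 - 24 = 7
C[3] is the binding max in step 4, so C[3] = dur[4] = 7

C[3] = 7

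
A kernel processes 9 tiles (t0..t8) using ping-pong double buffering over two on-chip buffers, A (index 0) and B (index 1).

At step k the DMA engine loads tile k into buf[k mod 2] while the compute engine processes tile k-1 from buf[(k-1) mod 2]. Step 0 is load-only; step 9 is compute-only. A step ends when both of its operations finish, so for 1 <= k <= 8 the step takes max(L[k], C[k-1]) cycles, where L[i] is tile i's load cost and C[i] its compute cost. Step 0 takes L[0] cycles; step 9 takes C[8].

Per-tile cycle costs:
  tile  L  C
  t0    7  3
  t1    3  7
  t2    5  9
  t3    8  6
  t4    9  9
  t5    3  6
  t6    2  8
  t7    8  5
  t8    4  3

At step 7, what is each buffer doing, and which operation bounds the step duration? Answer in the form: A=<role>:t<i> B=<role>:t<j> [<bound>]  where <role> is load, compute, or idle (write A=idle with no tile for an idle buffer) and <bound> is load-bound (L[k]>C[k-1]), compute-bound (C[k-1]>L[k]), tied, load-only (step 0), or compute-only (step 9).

step 7: A=compute:t6 B=load:t7 [tied]

[0] DMA t0→A (7c) ∥ CU idle ⇒ 7c, clock 7
[1] DMA t1→B (3c) ∥ CU A:t0 (3c) ⇒ 3c, clock 10
[2] DMA t2→A (5c) ∥ CU B:t1 (7c) ⇒ 7c, clock 17
[3] DMA t3→B (8c) ∥ CU A:t2 (9c) ⇒ 9c, clock 26
[4] DMA t4→A (9c) ∥ CU B:t3 (6c) ⇒ 9c, clock 35
[5] DMA t5→B (3c) ∥ CU A:t4 (9c) ⇒ 9c, clock 44
[6] DMA t6→A (2c) ∥ CU B:t5 (6c) ⇒ 6c, clock 50
[7] DMA t7→B (8c) ∥ CU A:t6 (8c) ⇒ 8c, clock 58
[8] DMA t8→A (4c) ∥ CU B:t7 (5c) ⇒ 5c, clock 63
[9] DMA idle ∥ CU A:t8 (3c) ⇒ 3c, clock 66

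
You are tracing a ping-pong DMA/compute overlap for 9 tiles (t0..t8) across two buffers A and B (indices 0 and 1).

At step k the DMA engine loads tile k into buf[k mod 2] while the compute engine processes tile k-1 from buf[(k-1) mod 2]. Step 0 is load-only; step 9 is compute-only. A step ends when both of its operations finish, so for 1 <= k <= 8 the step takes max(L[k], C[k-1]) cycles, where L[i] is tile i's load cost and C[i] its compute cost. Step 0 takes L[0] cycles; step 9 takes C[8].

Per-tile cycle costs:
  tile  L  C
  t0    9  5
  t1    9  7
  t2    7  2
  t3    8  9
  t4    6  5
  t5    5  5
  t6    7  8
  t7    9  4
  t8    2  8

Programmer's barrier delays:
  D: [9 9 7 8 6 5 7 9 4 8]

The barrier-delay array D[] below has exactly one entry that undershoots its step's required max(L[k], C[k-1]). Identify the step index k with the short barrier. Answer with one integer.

[0] required=L[0]=9=9 vs D=9 ok
[1] required=max(L[1]=9,C[0]=5)=9 vs D=9 ok
[2] required=max(L[2]=7,C[1]=7)=7 vs D=7 ok
[3] required=max(L[3]=8,C[2]=2)=8 vs D=8 ok
[4] required=max(L[4]=6,C[3]=9)=9 vs D=6 SHORT
[5] required=max(L[5]=5,C[4]=5)=5 vs D=5 ok
[6] required=max(L[6]=7,C[5]=5)=7 vs D=7 ok
[7] required=max(L[7]=9,C[6]=8)=9 vs D=9 ok
[8] required=max(L[8]=2,C[7]=4)=4 vs D=4 ok
[9] required=C[8]=8=8 vs D=8 ok

hazard at step 4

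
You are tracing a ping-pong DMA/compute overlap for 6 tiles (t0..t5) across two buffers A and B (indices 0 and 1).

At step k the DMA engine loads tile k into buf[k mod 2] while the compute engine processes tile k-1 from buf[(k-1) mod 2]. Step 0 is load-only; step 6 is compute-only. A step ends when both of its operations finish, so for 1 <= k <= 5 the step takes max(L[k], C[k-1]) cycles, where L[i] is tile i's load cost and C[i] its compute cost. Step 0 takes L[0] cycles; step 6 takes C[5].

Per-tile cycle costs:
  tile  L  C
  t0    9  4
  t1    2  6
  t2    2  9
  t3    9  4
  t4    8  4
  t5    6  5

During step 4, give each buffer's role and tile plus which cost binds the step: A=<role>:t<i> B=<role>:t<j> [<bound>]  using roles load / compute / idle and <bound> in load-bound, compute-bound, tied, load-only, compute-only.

step 4: A=load:t4 B=compute:t3 [load-bound]

[0] DMA t0→A (9c) ∥ CU idle ⇒ 9c, clock 9
[1] DMA t1→B (2c) ∥ CU A:t0 (4c) ⇒ 4c, clock 13
[2] DMA t2→A (2c) ∥ CU B:t1 (6c) ⇒ 6c, clock 19
[3] DMA t3→B (9c) ∥ CU A:t2 (9c) ⇒ 9c, clock 28
[4] DMA t4→A (8c) ∥ CU B:t3 (4c) ⇒ 8c, clock 36
[5] DMA t5→B (6c) ∥ CU A:t4 (4c) ⇒ 6c, clock 42
[6] DMA idle ∥ CU B:t5 (5c) ⇒ 5c, clock 47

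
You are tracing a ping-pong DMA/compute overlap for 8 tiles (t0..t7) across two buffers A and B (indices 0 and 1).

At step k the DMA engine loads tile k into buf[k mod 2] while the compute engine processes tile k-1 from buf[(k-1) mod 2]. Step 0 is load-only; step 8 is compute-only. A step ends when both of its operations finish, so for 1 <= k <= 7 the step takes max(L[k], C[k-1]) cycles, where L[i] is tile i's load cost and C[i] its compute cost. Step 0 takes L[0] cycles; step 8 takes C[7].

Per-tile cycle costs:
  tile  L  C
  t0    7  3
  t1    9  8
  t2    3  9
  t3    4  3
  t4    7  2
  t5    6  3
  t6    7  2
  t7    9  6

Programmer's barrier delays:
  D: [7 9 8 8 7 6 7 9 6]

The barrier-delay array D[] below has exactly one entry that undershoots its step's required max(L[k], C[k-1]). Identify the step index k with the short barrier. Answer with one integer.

hazard at step 3

k=0 barrier L[0]=7→7c, D[0]=7 ok
k=1 barrier max(L[1]=9,C[0]=3)→9c, D[1]=9 ok
k=2 barrier max(L[2]=3,C[1]=8)→8c, D[2]=8 ok
k=3 barrier max(L[3]=4,C[2]=9)→9c, D[3]=8 SHORT
k=4 barrier max(L[4]=7,C[3]=3)→7c, D[4]=7 ok
k=5 barrier max(L[5]=6,C[4]=2)→6c, D[5]=6 ok
k=6 barrier max(L[6]=7,C[5]=3)→7c, D[6]=7 ok
k=7 barrier max(L[7]=9,C[6]=2)→9c, D[7]=9 ok
k=8 barrier C[7]=6→6c, D[8]=6 ok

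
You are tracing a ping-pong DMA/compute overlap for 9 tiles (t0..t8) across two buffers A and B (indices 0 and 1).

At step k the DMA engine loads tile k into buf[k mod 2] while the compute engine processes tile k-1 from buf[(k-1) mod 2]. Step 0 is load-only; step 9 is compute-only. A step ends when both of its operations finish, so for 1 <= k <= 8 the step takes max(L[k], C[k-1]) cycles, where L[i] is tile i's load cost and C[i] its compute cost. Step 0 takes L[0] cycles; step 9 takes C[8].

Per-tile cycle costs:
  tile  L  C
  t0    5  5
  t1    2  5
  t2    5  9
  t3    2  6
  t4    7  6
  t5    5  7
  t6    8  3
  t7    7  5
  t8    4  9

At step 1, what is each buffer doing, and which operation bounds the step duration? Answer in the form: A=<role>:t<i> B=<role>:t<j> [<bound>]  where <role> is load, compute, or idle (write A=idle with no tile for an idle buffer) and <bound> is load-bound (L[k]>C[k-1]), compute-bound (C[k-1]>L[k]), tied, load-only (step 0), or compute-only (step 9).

step 0: L[0]=5 → dur=5, Σ=5 | A=load:t0 B=idle [load-only]
step 1: L[1]=2 C[0]=5 → dur=5, Σ=10 | A=compute:t0 B=load:t1 [compute-bound]
step 2: L[2]=5 C[1]=5 → dur=5, Σ=15 | A=load:t2 B=compute:t1 [tied]
step 3: L[3]=2 C[2]=9 → dur=9, Σ=24 | A=compute:t2 B=load:t3 [compute-bound]
step 4: L[4]=7 C[3]=6 → dur=7, Σ=31 | A=load:t4 B=compute:t3 [load-bound]
step 5: L[5]=5 C[4]=6 → dur=6, Σ=37 | A=compute:t4 B=load:t5 [compute-bound]
step 6: L[6]=8 C[5]=7 → dur=8, Σ=45 | A=load:t6 B=compute:t5 [load-bound]
step 7: L[7]=7 C[6]=3 → dur=7, Σ=52 | A=compute:t6 B=load:t7 [load-bound]
step 8: L[8]=4 C[7]=5 → dur=5, Σ=57 | A=load:t8 B=compute:t7 [compute-bound]
step 9: C[8]=9 → dur=9, Σ=66 | A=compute:t8 B=idle [compute-only]

step 1: A=compute:t0 B=load:t1 [compute-bound]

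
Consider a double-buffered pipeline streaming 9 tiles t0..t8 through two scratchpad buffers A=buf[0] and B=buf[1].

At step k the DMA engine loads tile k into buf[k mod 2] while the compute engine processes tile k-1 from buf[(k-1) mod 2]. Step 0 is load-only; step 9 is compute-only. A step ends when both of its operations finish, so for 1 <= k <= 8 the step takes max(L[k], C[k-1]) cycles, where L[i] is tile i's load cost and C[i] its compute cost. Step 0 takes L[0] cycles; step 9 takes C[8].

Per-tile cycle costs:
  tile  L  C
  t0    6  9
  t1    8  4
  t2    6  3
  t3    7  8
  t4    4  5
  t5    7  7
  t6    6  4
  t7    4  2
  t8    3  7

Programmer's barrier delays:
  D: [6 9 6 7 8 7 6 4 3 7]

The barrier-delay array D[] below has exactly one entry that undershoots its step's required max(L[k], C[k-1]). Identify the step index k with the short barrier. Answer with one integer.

hazard at step 6

[0] required=L[0]=6=6 vs D=6 ok
[1] required=max(L[1]=8,C[0]=9)=9 vs D=9 ok
[2] required=max(L[2]=6,C[1]=4)=6 vs D=6 ok
[3] required=max(L[3]=7,C[2]=3)=7 vs D=7 ok
[4] required=max(L[4]=4,C[3]=8)=8 vs D=8 ok
[5] required=max(L[5]=7,C[4]=5)=7 vs D=7 ok
[6] required=max(L[6]=6,C[5]=7)=7 vs D=6 SHORT
[7] required=max(L[7]=4,C[6]=4)=4 vs D=4 ok
[8] required=max(L[8]=3,C[7]=2)=3 vs D=3 ok
[9] required=C[8]=7=7 vs D=7 ok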